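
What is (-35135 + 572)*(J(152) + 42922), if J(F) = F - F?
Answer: -1483513086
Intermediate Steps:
J(F) = 0
(-35135 + 572)*(J(152) + 42922) = (-35135 + 572)*(0 + 42922) = -34563*42922 = -1483513086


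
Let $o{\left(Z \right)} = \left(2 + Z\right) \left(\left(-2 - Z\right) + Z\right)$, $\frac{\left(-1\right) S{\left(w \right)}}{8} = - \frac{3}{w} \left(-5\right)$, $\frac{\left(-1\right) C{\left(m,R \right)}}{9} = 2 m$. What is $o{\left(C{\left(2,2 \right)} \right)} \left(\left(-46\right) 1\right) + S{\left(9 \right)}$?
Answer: $- \frac{9424}{3} \approx -3141.3$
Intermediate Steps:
$C{\left(m,R \right)} = - 18 m$ ($C{\left(m,R \right)} = - 9 \cdot 2 m = - 18 m$)
$S{\left(w \right)} = - \frac{120}{w}$ ($S{\left(w \right)} = - 8 - \frac{3}{w} \left(-5\right) = - 8 \frac{15}{w} = - \frac{120}{w}$)
$o{\left(Z \right)} = -4 - 2 Z$ ($o{\left(Z \right)} = \left(2 + Z\right) \left(-2\right) = -4 - 2 Z$)
$o{\left(C{\left(2,2 \right)} \right)} \left(\left(-46\right) 1\right) + S{\left(9 \right)} = \left(-4 - 2 \left(\left(-18\right) 2\right)\right) \left(\left(-46\right) 1\right) - \frac{120}{9} = \left(-4 - -72\right) \left(-46\right) - \frac{40}{3} = \left(-4 + 72\right) \left(-46\right) - \frac{40}{3} = 68 \left(-46\right) - \frac{40}{3} = -3128 - \frac{40}{3} = - \frac{9424}{3}$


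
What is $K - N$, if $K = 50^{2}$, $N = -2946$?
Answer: $5446$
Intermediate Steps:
$K = 2500$
$K - N = 2500 - -2946 = 2500 + 2946 = 5446$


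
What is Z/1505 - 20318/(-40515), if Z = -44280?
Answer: -352685122/12195015 ≈ -28.920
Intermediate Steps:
Z/1505 - 20318/(-40515) = -44280/1505 - 20318/(-40515) = -44280*1/1505 - 20318*(-1/40515) = -8856/301 + 20318/40515 = -352685122/12195015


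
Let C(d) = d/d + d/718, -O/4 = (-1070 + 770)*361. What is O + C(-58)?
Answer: 155519130/359 ≈ 4.3320e+5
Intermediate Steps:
O = 433200 (O = -4*(-1070 + 770)*361 = -(-1200)*361 = -4*(-108300) = 433200)
C(d) = 1 + d/718 (C(d) = 1 + d*(1/718) = 1 + d/718)
O + C(-58) = 433200 + (1 + (1/718)*(-58)) = 433200 + (1 - 29/359) = 433200 + 330/359 = 155519130/359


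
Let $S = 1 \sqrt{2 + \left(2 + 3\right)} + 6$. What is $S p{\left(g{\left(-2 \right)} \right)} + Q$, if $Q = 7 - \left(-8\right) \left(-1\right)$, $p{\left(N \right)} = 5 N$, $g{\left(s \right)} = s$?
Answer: $-61 - 10 \sqrt{7} \approx -87.458$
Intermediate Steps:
$Q = -1$ ($Q = 7 - 8 = -1$)
$S = 6 + \sqrt{7}$ ($S = 1 \sqrt{2 + 5} + 6 = 1 \sqrt{7} + 6 = \sqrt{7} + 6 = 6 + \sqrt{7} \approx 8.6458$)
$S p{\left(g{\left(-2 \right)} \right)} + Q = \left(6 + \sqrt{7}\right) 5 \left(-2\right) - 1 = \left(6 + \sqrt{7}\right) \left(-10\right) - 1 = \left(-60 - 10 \sqrt{7}\right) - 1 = -61 - 10 \sqrt{7}$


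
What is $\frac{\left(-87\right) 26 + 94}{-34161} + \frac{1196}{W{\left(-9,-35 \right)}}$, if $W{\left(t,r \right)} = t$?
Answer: $- \frac{13612348}{102483} \approx -132.83$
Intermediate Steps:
$\frac{\left(-87\right) 26 + 94}{-34161} + \frac{1196}{W{\left(-9,-35 \right)}} = \frac{\left(-87\right) 26 + 94}{-34161} + \frac{1196}{-9} = \left(-2262 + 94\right) \left(- \frac{1}{34161}\right) + 1196 \left(- \frac{1}{9}\right) = \left(-2168\right) \left(- \frac{1}{34161}\right) - \frac{1196}{9} = \frac{2168}{34161} - \frac{1196}{9} = - \frac{13612348}{102483}$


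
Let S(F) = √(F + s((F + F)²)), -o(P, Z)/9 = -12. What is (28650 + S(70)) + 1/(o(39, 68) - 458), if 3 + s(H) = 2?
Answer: 10027499/350 + √69 ≈ 28658.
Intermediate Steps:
s(H) = -1 (s(H) = -3 + 2 = -1)
o(P, Z) = 108 (o(P, Z) = -9*(-12) = 108)
S(F) = √(-1 + F) (S(F) = √(F - 1) = √(-1 + F))
(28650 + S(70)) + 1/(o(39, 68) - 458) = (28650 + √(-1 + 70)) + 1/(108 - 458) = (28650 + √69) + 1/(-350) = (28650 + √69) - 1/350 = 10027499/350 + √69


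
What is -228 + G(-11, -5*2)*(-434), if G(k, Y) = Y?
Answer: 4112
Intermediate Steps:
-228 + G(-11, -5*2)*(-434) = -228 - 5*2*(-434) = -228 - 10*(-434) = -228 + 4340 = 4112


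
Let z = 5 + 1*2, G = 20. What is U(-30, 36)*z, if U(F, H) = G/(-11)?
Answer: -140/11 ≈ -12.727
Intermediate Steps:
U(F, H) = -20/11 (U(F, H) = 20/(-11) = 20*(-1/11) = -20/11)
z = 7 (z = 5 + 2 = 7)
U(-30, 36)*z = -20/11*7 = -140/11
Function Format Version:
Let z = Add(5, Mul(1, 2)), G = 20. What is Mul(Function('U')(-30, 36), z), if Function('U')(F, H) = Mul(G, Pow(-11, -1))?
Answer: Rational(-140, 11) ≈ -12.727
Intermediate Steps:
Function('U')(F, H) = Rational(-20, 11) (Function('U')(F, H) = Mul(20, Pow(-11, -1)) = Mul(20, Rational(-1, 11)) = Rational(-20, 11))
z = 7 (z = Add(5, 2) = 7)
Mul(Function('U')(-30, 36), z) = Mul(Rational(-20, 11), 7) = Rational(-140, 11)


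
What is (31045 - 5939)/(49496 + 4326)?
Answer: 12553/26911 ≈ 0.46646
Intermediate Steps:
(31045 - 5939)/(49496 + 4326) = 25106/53822 = 25106*(1/53822) = 12553/26911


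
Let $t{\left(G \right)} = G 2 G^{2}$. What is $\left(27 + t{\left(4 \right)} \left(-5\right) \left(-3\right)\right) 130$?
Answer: $253110$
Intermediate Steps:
$t{\left(G \right)} = 2 G^{3}$
$\left(27 + t{\left(4 \right)} \left(-5\right) \left(-3\right)\right) 130 = \left(27 + 2 \cdot 4^{3} \left(-5\right) \left(-3\right)\right) 130 = \left(27 + 2 \cdot 64 \left(-5\right) \left(-3\right)\right) 130 = \left(27 + 128 \left(-5\right) \left(-3\right)\right) 130 = \left(27 - -1920\right) 130 = \left(27 + 1920\right) 130 = 1947 \cdot 130 = 253110$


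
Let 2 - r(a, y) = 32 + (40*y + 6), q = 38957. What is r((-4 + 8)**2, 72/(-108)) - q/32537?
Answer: -1027907/97611 ≈ -10.531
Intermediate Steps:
r(a, y) = -36 - 40*y (r(a, y) = 2 - (32 + (40*y + 6)) = 2 - (32 + (6 + 40*y)) = 2 - (38 + 40*y) = 2 + (-38 - 40*y) = -36 - 40*y)
r((-4 + 8)**2, 72/(-108)) - q/32537 = (-36 - 2880/(-108)) - 38957/32537 = (-36 - 2880*(-1)/108) - 38957/32537 = (-36 - 40*(-2/3)) - 1*38957/32537 = (-36 + 80/3) - 38957/32537 = -28/3 - 38957/32537 = -1027907/97611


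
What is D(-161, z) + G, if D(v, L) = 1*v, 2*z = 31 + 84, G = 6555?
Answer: 6394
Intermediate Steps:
z = 115/2 (z = (31 + 84)/2 = (½)*115 = 115/2 ≈ 57.500)
D(v, L) = v
D(-161, z) + G = -161 + 6555 = 6394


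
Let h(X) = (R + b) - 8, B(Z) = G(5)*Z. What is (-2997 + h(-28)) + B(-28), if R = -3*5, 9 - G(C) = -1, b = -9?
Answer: -3309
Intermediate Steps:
G(C) = 10 (G(C) = 9 - 1*(-1) = 9 + 1 = 10)
R = -15
B(Z) = 10*Z
h(X) = -32 (h(X) = (-15 - 9) - 8 = -24 - 8 = -32)
(-2997 + h(-28)) + B(-28) = (-2997 - 32) + 10*(-28) = -3029 - 280 = -3309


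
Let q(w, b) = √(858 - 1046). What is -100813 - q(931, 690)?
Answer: -100813 - 2*I*√47 ≈ -1.0081e+5 - 13.711*I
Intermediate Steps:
q(w, b) = 2*I*√47 (q(w, b) = √(-188) = 2*I*√47)
-100813 - q(931, 690) = -100813 - 2*I*√47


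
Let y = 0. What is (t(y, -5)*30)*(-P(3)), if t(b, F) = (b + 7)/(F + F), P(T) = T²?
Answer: 189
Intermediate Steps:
t(b, F) = (7 + b)/(2*F) (t(b, F) = (7 + b)/((2*F)) = (7 + b)*(1/(2*F)) = (7 + b)/(2*F))
(t(y, -5)*30)*(-P(3)) = (((½)*(7 + 0)/(-5))*30)*(-1*3²) = (((½)*(-⅕)*7)*30)*(-1*9) = -7/10*30*(-9) = -21*(-9) = 189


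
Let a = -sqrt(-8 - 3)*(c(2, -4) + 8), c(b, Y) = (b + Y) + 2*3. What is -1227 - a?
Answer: -1227 + 12*I*sqrt(11) ≈ -1227.0 + 39.799*I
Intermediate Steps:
c(b, Y) = 6 + Y + b (c(b, Y) = (Y + b) + 6 = 6 + Y + b)
a = -12*I*sqrt(11) (a = -sqrt(-8 - 3)*((6 - 4 + 2) + 8) = -sqrt(-11)*(4 + 8) = -I*sqrt(11)*12 = -12*I*sqrt(11) ≈ -39.799*I)
-1227 - a = -1227 - (-12)*I*sqrt(11) = -1227 + 12*I*sqrt(11)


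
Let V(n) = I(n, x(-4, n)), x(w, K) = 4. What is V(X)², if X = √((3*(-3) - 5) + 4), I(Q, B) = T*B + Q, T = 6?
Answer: (24 + I*√10)² ≈ 566.0 + 151.79*I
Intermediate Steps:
I(Q, B) = Q + 6*B (I(Q, B) = 6*B + Q = Q + 6*B)
X = I*√10 (X = √((-9 - 5) + 4) = √(-14 + 4) = √(-10) = I*√10 ≈ 3.1623*I)
V(n) = 24 + n (V(n) = n + 6*4 = n + 24 = 24 + n)
V(X)² = (24 + I*√10)²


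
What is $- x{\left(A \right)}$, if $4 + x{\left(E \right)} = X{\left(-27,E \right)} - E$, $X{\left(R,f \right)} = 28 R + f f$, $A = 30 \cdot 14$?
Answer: $-175220$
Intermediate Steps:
$A = 420$
$X{\left(R,f \right)} = f^{2} + 28 R$ ($X{\left(R,f \right)} = 28 R + f^{2} = f^{2} + 28 R$)
$x{\left(E \right)} = -760 + E^{2} - E$ ($x{\left(E \right)} = -4 - \left(756 + E - E^{2}\right) = -760 + E^{2} - E$)
$- x{\left(A \right)} = - (-760 + 420^{2} - 420) = - (-760 + 176400 - 420) = \left(-1\right) 175220 = -175220$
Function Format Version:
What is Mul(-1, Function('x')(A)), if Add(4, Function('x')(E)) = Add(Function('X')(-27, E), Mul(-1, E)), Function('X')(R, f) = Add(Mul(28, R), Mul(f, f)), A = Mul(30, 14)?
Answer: -175220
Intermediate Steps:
A = 420
Function('X')(R, f) = Add(Pow(f, 2), Mul(28, R)) (Function('X')(R, f) = Add(Mul(28, R), Pow(f, 2)) = Add(Pow(f, 2), Mul(28, R)))
Function('x')(E) = Add(-760, Pow(E, 2), Mul(-1, E)) (Function('x')(E) = Add(-4, Add(Add(Pow(E, 2), Mul(28, -27)), Mul(-1, E))) = Add(-4, Add(Add(Pow(E, 2), -756), Mul(-1, E))) = Add(-4, Add(Add(-756, Pow(E, 2)), Mul(-1, E))) = Add(-4, Add(-756, Pow(E, 2), Mul(-1, E))) = Add(-760, Pow(E, 2), Mul(-1, E)))
Mul(-1, Function('x')(A)) = Mul(-1, Add(-760, Pow(420, 2), Mul(-1, 420))) = Mul(-1, Add(-760, 176400, -420)) = Mul(-1, 175220) = -175220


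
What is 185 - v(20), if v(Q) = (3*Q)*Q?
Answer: -1015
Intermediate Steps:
v(Q) = 3*Q**2
185 - v(20) = 185 - 3*20**2 = 185 - 3*400 = 185 - 1*1200 = 185 - 1200 = -1015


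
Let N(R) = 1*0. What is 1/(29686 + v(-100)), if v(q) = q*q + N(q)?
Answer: 1/39686 ≈ 2.5198e-5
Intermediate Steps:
N(R) = 0
v(q) = q² (v(q) = q*q + 0 = q² + 0 = q²)
1/(29686 + v(-100)) = 1/(29686 + (-100)²) = 1/(29686 + 10000) = 1/39686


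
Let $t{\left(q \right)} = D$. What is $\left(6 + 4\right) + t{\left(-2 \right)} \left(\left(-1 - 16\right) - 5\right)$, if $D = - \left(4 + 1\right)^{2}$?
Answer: $560$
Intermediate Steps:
$D = -25$ ($D = - 5^{2} = \left(-1\right) 25 = -25$)
$t{\left(q \right)} = -25$
$\left(6 + 4\right) + t{\left(-2 \right)} \left(\left(-1 - 16\right) - 5\right) = \left(6 + 4\right) - 25 \left(\left(-1 - 16\right) - 5\right) = 10 - 25 \left(-17 - 5\right) = 10 - -550 = 10 + 550 = 560$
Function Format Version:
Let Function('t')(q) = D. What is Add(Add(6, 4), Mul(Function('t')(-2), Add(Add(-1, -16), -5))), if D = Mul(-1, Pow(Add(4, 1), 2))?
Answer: 560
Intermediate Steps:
D = -25 (D = Mul(-1, Pow(5, 2)) = Mul(-1, 25) = -25)
Function('t')(q) = -25
Add(Add(6, 4), Mul(Function('t')(-2), Add(Add(-1, -16), -5))) = Add(Add(6, 4), Mul(-25, Add(Add(-1, -16), -5))) = Add(10, Mul(-25, Add(-17, -5))) = Add(10, Mul(-25, -22)) = Add(10, 550) = 560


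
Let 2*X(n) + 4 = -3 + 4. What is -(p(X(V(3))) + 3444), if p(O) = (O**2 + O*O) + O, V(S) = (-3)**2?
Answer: -3447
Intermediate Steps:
V(S) = 9
X(n) = -3/2 (X(n) = -2 + (-3 + 4)/2 = -2 + (1/2)*1 = -2 + 1/2 = -3/2)
p(O) = O + 2*O**2 (p(O) = (O**2 + O**2) + O = 2*O**2 + O = O + 2*O**2)
-(p(X(V(3))) + 3444) = -(-3*(1 + 2*(-3/2))/2 + 3444) = -(-3*(1 - 3)/2 + 3444) = -(-3/2*(-2) + 3444) = -(3 + 3444) = -1*3447 = -3447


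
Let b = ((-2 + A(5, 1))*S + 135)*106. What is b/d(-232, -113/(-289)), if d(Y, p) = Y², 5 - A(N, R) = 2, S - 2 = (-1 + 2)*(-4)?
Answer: 7049/26912 ≈ 0.26193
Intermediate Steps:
S = -2 (S = 2 + (-1 + 2)*(-4) = 2 + 1*(-4) = 2 - 4 = -2)
A(N, R) = 3 (A(N, R) = 5 - 1*2 = 5 - 2 = 3)
b = 14098 (b = ((-2 + 3)*(-2) + 135)*106 = (1*(-2) + 135)*106 = (-2 + 135)*106 = 133*106 = 14098)
b/d(-232, -113/(-289)) = 14098/((-232)²) = 14098/53824 = 14098*(1/53824) = 7049/26912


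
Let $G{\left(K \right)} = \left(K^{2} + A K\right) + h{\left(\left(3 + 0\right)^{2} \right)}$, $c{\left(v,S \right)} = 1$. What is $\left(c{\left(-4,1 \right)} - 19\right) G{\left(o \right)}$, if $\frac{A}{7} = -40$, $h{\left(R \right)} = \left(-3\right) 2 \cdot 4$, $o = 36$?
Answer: $158544$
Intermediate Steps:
$h{\left(R \right)} = -24$ ($h{\left(R \right)} = \left(-6\right) 4 = -24$)
$A = -280$ ($A = 7 \left(-40\right) = -280$)
$G{\left(K \right)} = -24 + K^{2} - 280 K$ ($G{\left(K \right)} = \left(K^{2} - 280 K\right) - 24 = -24 + K^{2} - 280 K$)
$\left(c{\left(-4,1 \right)} - 19\right) G{\left(o \right)} = \left(1 - 19\right) \left(-24 + 36^{2} - 10080\right) = \left(1 - 19\right) \left(-24 + 1296 - 10080\right) = \left(-18\right) \left(-8808\right) = 158544$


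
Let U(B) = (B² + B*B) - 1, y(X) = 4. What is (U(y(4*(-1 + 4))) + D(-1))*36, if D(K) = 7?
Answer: 1368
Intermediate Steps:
U(B) = -1 + 2*B² (U(B) = (B² + B²) - 1 = 2*B² - 1 = -1 + 2*B²)
(U(y(4*(-1 + 4))) + D(-1))*36 = ((-1 + 2*4²) + 7)*36 = ((-1 + 2*16) + 7)*36 = ((-1 + 32) + 7)*36 = (31 + 7)*36 = 38*36 = 1368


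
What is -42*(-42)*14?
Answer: 24696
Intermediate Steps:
-42*(-42)*14 = 1764*14 = 24696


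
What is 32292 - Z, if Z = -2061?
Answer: 34353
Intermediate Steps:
32292 - Z = 32292 - 1*(-2061) = 32292 + 2061 = 34353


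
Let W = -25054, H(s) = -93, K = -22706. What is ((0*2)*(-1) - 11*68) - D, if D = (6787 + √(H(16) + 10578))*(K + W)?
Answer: 324146372 + 143280*√1165 ≈ 3.2904e+8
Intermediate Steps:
D = -324147120 - 143280*√1165 (D = (6787 + √(-93 + 10578))*(-22706 - 25054) = (6787 + √10485)*(-47760) = (6787 + 3*√1165)*(-47760) = -324147120 - 143280*√1165 ≈ -3.2904e+8)
((0*2)*(-1) - 11*68) - D = ((0*2)*(-1) - 11*68) - (-324147120 - 143280*√1165) = (0*(-1) - 748) + (324147120 + 143280*√1165) = (0 - 748) + (324147120 + 143280*√1165) = -748 + (324147120 + 143280*√1165) = 324146372 + 143280*√1165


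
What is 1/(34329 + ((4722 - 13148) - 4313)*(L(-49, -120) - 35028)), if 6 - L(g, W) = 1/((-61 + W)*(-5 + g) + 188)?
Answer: 9962/4444841058433 ≈ 2.2413e-9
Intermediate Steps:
L(g, W) = 6 - 1/(188 + (-61 + W)*(-5 + g)) (L(g, W) = 6 - 1/((-61 + W)*(-5 + g) + 188) = 6 - 1/(188 + (-61 + W)*(-5 + g)))
1/(34329 + ((4722 - 13148) - 4313)*(L(-49, -120) - 35028)) = 1/(34329 + ((4722 - 13148) - 4313)*((2957 - 366*(-49) - 30*(-120) + 6*(-120)*(-49))/(493 - 61*(-49) - 5*(-120) - 120*(-49)) - 35028)) = 1/(34329 + (-8426 - 4313)*((2957 + 17934 + 3600 + 35280)/(493 + 2989 + 600 + 5880) - 35028)) = 1/(34329 - 12739*(59771/9962 - 35028)) = 1/(34329 - 12739*(-348889165/9962)) = 1/(34329 + 4444499072935/9962) = 1/(4444841058433/9962) = 9962/4444841058433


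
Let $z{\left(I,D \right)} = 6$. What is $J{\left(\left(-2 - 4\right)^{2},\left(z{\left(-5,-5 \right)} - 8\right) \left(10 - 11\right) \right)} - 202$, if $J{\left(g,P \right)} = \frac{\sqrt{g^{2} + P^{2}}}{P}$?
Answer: $-202 + 5 \sqrt{13} \approx -183.97$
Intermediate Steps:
$J{\left(g,P \right)} = \frac{\sqrt{P^{2} + g^{2}}}{P}$
$J{\left(\left(-2 - 4\right)^{2},\left(z{\left(-5,-5 \right)} - 8\right) \left(10 - 11\right) \right)} - 202 = \frac{\sqrt{\left(\left(6 - 8\right) \left(10 - 11\right)\right)^{2} + \left(\left(-2 - 4\right)^{2}\right)^{2}}}{\left(6 - 8\right) \left(10 - 11\right)} - 202 = \frac{\sqrt{\left(\left(-2\right) \left(-1\right)\right)^{2} + \left(\left(-6\right)^{2}\right)^{2}}}{\left(-2\right) \left(-1\right)} - 202 = \frac{\sqrt{2^{2} + 36^{2}}}{2} - 202 = \frac{\sqrt{4 + 1296}}{2} - 202 = \frac{\sqrt{1300}}{2} - 202 = \frac{10 \sqrt{13}}{2} - 202 = 5 \sqrt{13} - 202 = -202 + 5 \sqrt{13}$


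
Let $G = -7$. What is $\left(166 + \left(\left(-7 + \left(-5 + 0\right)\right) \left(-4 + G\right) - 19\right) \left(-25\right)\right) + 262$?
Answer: $-2397$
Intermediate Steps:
$\left(166 + \left(\left(-7 + \left(-5 + 0\right)\right) \left(-4 + G\right) - 19\right) \left(-25\right)\right) + 262 = \left(166 + \left(\left(-7 + \left(-5 + 0\right)\right) \left(-4 - 7\right) - 19\right) \left(-25\right)\right) + 262 = \left(166 + \left(\left(-7 - 5\right) \left(-11\right) - 19\right) \left(-25\right)\right) + 262 = \left(166 + \left(\left(-12\right) \left(-11\right) - 19\right) \left(-25\right)\right) + 262 = \left(166 + \left(132 - 19\right) \left(-25\right)\right) + 262 = \left(166 + 113 \left(-25\right)\right) + 262 = \left(166 - 2825\right) + 262 = -2659 + 262 = -2397$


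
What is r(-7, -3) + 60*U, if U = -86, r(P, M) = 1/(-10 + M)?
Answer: -67081/13 ≈ -5160.1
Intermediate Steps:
r(-7, -3) + 60*U = 1/(-10 - 3) + 60*(-86) = 1/(-13) - 5160 = -1/13 - 5160 = -67081/13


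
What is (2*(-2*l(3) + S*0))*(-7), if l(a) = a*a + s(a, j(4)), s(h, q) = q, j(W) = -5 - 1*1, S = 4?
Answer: 84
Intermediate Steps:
j(W) = -6 (j(W) = -5 - 1 = -6)
l(a) = -6 + a**2 (l(a) = a*a - 6 = a**2 - 6 = -6 + a**2)
(2*(-2*l(3) + S*0))*(-7) = (2*(-2*(-6 + 3**2) + 4*0))*(-7) = (2*(-2*(-6 + 9) + 0))*(-7) = (2*(-2*3 + 0))*(-7) = (2*(-6 + 0))*(-7) = (2*(-6))*(-7) = -12*(-7) = 84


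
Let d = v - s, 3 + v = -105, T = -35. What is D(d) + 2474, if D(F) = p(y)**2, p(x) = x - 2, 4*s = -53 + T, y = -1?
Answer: 2483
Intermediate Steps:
s = -22 (s = (-53 - 35)/4 = (1/4)*(-88) = -22)
v = -108 (v = -3 - 105 = -108)
p(x) = -2 + x
d = -86 (d = -108 - 1*(-22) = -108 + 22 = -86)
D(F) = 9 (D(F) = (-2 - 1)**2 = (-3)**2 = 9)
D(d) + 2474 = 9 + 2474 = 2483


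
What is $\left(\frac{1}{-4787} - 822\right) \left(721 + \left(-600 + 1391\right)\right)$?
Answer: $- \frac{5949591480}{4787} \approx -1.2429 \cdot 10^{6}$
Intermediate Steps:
$\left(\frac{1}{-4787} - 822\right) \left(721 + \left(-600 + 1391\right)\right) = \left(- \frac{1}{4787} - 822\right) \left(721 + 791\right) = \left(- \frac{3934915}{4787}\right) 1512 = - \frac{5949591480}{4787}$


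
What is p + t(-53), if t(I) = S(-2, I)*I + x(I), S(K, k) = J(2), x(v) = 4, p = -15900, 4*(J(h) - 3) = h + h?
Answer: -16108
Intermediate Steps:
J(h) = 3 + h/2 (J(h) = 3 + (h + h)/4 = 3 + (2*h)/4 = 3 + h/2)
S(K, k) = 4 (S(K, k) = 3 + (½)*2 = 3 + 1 = 4)
t(I) = 4 + 4*I (t(I) = 4*I + 4 = 4 + 4*I)
p + t(-53) = -15900 + (4 + 4*(-53)) = -15900 + (4 - 212) = -15900 - 208 = -16108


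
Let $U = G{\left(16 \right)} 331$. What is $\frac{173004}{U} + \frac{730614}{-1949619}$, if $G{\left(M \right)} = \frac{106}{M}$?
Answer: $\frac{3403698254}{43348753} \approx 78.519$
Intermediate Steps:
$U = \frac{17543}{8}$ ($U = \frac{106}{16} \cdot 331 = 106 \cdot \frac{1}{16} \cdot 331 = \frac{53}{8} \cdot 331 = \frac{17543}{8} \approx 2192.9$)
$\frac{173004}{U} + \frac{730614}{-1949619} = \frac{173004}{\frac{17543}{8}} + \frac{730614}{-1949619} = 173004 \cdot \frac{8}{17543} + 730614 \left(- \frac{1}{1949619}\right) = \frac{1384032}{17543} - \frac{926}{2471} = \frac{3403698254}{43348753}$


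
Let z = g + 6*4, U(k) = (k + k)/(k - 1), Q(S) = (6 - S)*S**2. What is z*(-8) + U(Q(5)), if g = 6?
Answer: -2855/12 ≈ -237.92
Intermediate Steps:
Q(S) = S**2*(6 - S)
U(k) = 2*k/(-1 + k) (U(k) = (2*k)/(-1 + k) = 2*k/(-1 + k))
z = 30 (z = 6 + 6*4 = 6 + 24 = 30)
z*(-8) + U(Q(5)) = 30*(-8) + 2*(5**2*(6 - 1*5))/(-1 + 5**2*(6 - 1*5)) = -240 + 2*(25*(6 - 5))/(-1 + 25*(6 - 5)) = -240 + 2*(25*1)/(-1 + 25*1) = -240 + 2*25/(-1 + 25) = -240 + 2*25/24 = -240 + 2*25*(1/24) = -240 + 25/12 = -2855/12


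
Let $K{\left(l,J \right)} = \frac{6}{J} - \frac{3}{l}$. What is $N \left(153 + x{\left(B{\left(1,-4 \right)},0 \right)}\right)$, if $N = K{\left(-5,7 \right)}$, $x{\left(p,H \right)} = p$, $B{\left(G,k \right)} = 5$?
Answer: $\frac{8058}{35} \approx 230.23$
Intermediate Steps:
$K{\left(l,J \right)} = - \frac{3}{l} + \frac{6}{J}$
$N = \frac{51}{35}$ ($N = - \frac{3}{-5} + \frac{6}{7} = \left(-3\right) \left(- \frac{1}{5}\right) + 6 \cdot \frac{1}{7} = \frac{3}{5} + \frac{6}{7} = \frac{51}{35} \approx 1.4571$)
$N \left(153 + x{\left(B{\left(1,-4 \right)},0 \right)}\right) = \frac{51 \left(153 + 5\right)}{35} = \frac{51}{35} \cdot 158 = \frac{8058}{35}$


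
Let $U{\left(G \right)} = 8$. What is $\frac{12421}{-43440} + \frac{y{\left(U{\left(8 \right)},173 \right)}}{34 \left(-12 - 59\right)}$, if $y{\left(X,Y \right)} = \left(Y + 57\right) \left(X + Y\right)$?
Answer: $- \frac{919195747}{52432080} \approx -17.531$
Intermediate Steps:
$y{\left(X,Y \right)} = \left(57 + Y\right) \left(X + Y\right)$
$\frac{12421}{-43440} + \frac{y{\left(U{\left(8 \right)},173 \right)}}{34 \left(-12 - 59\right)} = \frac{12421}{-43440} + \frac{173^{2} + 57 \cdot 8 + 57 \cdot 173 + 8 \cdot 173}{34 \left(-12 - 59\right)} = 12421 \left(- \frac{1}{43440}\right) + \frac{29929 + 456 + 9861 + 1384}{34 \left(-71\right)} = - \frac{12421}{43440} + \frac{41630}{-2414} = - \frac{12421}{43440} + 41630 \left(- \frac{1}{2414}\right) = - \frac{12421}{43440} - \frac{20815}{1207} = - \frac{919195747}{52432080}$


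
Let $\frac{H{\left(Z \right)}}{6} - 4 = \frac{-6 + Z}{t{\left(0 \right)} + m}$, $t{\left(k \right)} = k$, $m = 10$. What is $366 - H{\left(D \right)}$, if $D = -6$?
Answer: $\frac{1746}{5} \approx 349.2$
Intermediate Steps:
$H{\left(Z \right)} = \frac{102}{5} + \frac{3 Z}{5}$ ($H{\left(Z \right)} = 24 + 6 \frac{-6 + Z}{0 + 10} = 24 + 6 \frac{-6 + Z}{10} = 24 + 6 \left(-6 + Z\right) \frac{1}{10} = 24 + 6 \left(- \frac{3}{5} + \frac{Z}{10}\right) = 24 + \left(- \frac{18}{5} + \frac{3 Z}{5}\right) = \frac{102}{5} + \frac{3 Z}{5}$)
$366 - H{\left(D \right)} = 366 - \left(\frac{102}{5} + \frac{3}{5} \left(-6\right)\right) = 366 - \left(\frac{102}{5} - \frac{18}{5}\right) = 366 - \frac{84}{5} = \frac{1746}{5}$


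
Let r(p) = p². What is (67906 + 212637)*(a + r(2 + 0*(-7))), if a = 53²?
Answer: 789167459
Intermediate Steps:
a = 2809
(67906 + 212637)*(a + r(2 + 0*(-7))) = (67906 + 212637)*(2809 + (2 + 0*(-7))²) = 280543*(2809 + (2 + 0)²) = 280543*(2809 + 2²) = 280543*(2809 + 4) = 280543*2813 = 789167459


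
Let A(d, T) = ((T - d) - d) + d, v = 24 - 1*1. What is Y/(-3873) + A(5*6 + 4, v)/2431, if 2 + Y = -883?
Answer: 63904/285311 ≈ 0.22398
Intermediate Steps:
v = 23 (v = 24 - 1 = 23)
A(d, T) = T - d (A(d, T) = (T - 2*d) + d = T - d)
Y = -885 (Y = -2 - 883 = -885)
Y/(-3873) + A(5*6 + 4, v)/2431 = -885/(-3873) + (23 - (5*6 + 4))/2431 = -885*(-1/3873) + (23 - (30 + 4))*(1/2431) = 295/1291 + (23 - 1*34)*(1/2431) = 295/1291 + (23 - 34)*(1/2431) = 295/1291 - 11*1/2431 = 295/1291 - 1/221 = 63904/285311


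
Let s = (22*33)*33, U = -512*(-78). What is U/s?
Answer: 6656/3993 ≈ 1.6669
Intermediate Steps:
U = 39936
s = 23958 (s = 726*33 = 23958)
U/s = 39936/23958 = 39936*(1/23958) = 6656/3993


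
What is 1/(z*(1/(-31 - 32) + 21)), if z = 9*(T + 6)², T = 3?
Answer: 7/107082 ≈ 6.5370e-5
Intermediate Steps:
z = 729 (z = 9*(3 + 6)² = 9*9² = 9*81 = 729)
1/(z*(1/(-31 - 32) + 21)) = 1/(729*(1/(-31 - 32) + 21)) = 1/(729*(1/(-63) + 21)) = 1/(729*(-1/63 + 21)) = 1/(729*(1322/63)) = 1/(107082/7) = 7/107082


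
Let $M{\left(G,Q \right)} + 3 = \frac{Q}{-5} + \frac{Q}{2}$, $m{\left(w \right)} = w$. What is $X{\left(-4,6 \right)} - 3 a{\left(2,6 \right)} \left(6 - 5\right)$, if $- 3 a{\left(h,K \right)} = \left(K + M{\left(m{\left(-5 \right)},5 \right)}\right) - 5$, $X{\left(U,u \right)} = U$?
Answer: $- \frac{9}{2} \approx -4.5$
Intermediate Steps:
$M{\left(G,Q \right)} = -3 + \frac{3 Q}{10}$ ($M{\left(G,Q \right)} = -3 + \left(\frac{Q}{-5} + \frac{Q}{2}\right) = -3 + \left(Q \left(- \frac{1}{5}\right) + Q \frac{1}{2}\right) = -3 + \left(- \frac{Q}{5} + \frac{Q}{2}\right) = -3 + \frac{3 Q}{10}$)
$a{\left(h,K \right)} = \frac{13}{6} - \frac{K}{3}$ ($a{\left(h,K \right)} = - \frac{\left(K + \left(-3 + \frac{3}{10} \cdot 5\right)\right) - 5}{3} = - \frac{\left(K + \left(-3 + \frac{3}{2}\right)\right) - 5}{3} = - \frac{\left(K - \frac{3}{2}\right) - 5}{3} = - \frac{\left(- \frac{3}{2} + K\right) - 5}{3} = - \frac{- \frac{13}{2} + K}{3} = \frac{13}{6} - \frac{K}{3}$)
$X{\left(-4,6 \right)} - 3 a{\left(2,6 \right)} \left(6 - 5\right) = -4 - 3 \left(\frac{13}{6} - 2\right) \left(6 - 5\right) = -4 - 3 \left(\frac{13}{6} - 2\right) 1 = -4 - 3 \cdot \frac{1}{6} \cdot 1 = -4 - \frac{1}{2} = - \frac{9}{2}$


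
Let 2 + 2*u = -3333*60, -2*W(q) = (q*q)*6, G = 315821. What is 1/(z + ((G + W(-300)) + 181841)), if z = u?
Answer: 1/127671 ≈ 7.8326e-6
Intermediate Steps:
W(q) = -3*q**2 (W(q) = -q*q*6/2 = -q**2*6/2 = -3*q**2)
u = -99991 (u = -1 + (-3333*60)/2 = -1 + (1/2)*(-199980) = -1 - 99990 = -99991)
z = -99991
1/(z + ((G + W(-300)) + 181841)) = 1/(-99991 + ((315821 - 3*(-300)**2) + 181841)) = 1/(-99991 + ((315821 - 3*90000) + 181841)) = 1/(-99991 + ((315821 - 270000) + 181841)) = 1/(-99991 + (45821 + 181841)) = 1/(-99991 + 227662) = 1/127671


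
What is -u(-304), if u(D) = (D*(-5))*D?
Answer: 462080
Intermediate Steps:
u(D) = -5*D² (u(D) = (-5*D)*D = -5*D²)
-u(-304) = -(-5)*(-304)² = -(-5)*92416 = -1*(-462080) = 462080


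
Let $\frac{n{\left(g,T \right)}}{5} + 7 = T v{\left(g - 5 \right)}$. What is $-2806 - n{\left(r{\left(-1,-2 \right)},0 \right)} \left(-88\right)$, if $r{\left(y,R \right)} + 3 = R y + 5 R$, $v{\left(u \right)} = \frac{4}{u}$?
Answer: $-5886$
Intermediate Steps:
$r{\left(y,R \right)} = -3 + 5 R + R y$ ($r{\left(y,R \right)} = -3 + \left(R y + 5 R\right) = -3 + \left(5 R + R y\right) = -3 + 5 R + R y$)
$n{\left(g,T \right)} = -35 + \frac{20 T}{-5 + g}$ ($n{\left(g,T \right)} = -35 + 5 T \frac{4}{g - 5} = -35 + 5 T \frac{4}{-5 + g} = -35 + 5 \frac{4 T}{-5 + g} = -35 + \frac{20 T}{-5 + g}$)
$-2806 - n{\left(r{\left(-1,-2 \right)},0 \right)} \left(-88\right) = -2806 - \frac{5 \left(35 - 7 \left(-3 + 5 \left(-2\right) - -2\right) + 4 \cdot 0\right)}{-5 - 11} \left(-88\right) = -2806 - \frac{5 \left(35 - 7 \left(-3 - 10 + 2\right) + 0\right)}{-5 - 11} \left(-88\right) = -2806 - \frac{5 \left(35 - -77 + 0\right)}{-5 - 11} \left(-88\right) = -2806 - \frac{5 \left(35 + 77 + 0\right)}{-16} \left(-88\right) = -2806 - 5 \left(- \frac{1}{16}\right) 112 \left(-88\right) = -2806 - \left(-35\right) \left(-88\right) = -2806 - 3080 = -5886$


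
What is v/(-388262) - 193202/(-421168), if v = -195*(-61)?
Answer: 17500800391/40880882504 ≈ 0.42809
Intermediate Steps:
v = 11895
v/(-388262) - 193202/(-421168) = 11895/(-388262) - 193202/(-421168) = 11895*(-1/388262) - 193202*(-1/421168) = -11895/388262 + 96601/210584 = 17500800391/40880882504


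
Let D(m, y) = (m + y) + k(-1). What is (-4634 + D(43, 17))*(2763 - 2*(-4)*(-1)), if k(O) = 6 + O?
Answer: -12587595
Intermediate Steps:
D(m, y) = 5 + m + y (D(m, y) = (m + y) + (6 - 1) = (m + y) + 5 = 5 + m + y)
(-4634 + D(43, 17))*(2763 - 2*(-4)*(-1)) = (-4634 + (5 + 43 + 17))*(2763 - 2*(-4)*(-1)) = (-4634 + 65)*(2763 + 8*(-1)) = -4569*(2763 - 8) = -4569*2755 = -12587595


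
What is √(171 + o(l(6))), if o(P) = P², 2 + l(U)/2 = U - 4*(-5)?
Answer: 15*√11 ≈ 49.749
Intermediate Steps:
l(U) = 36 + 2*U (l(U) = -4 + 2*(U - 4*(-5)) = -4 + 2*(U + 20) = -4 + 2*(20 + U) = -4 + (40 + 2*U) = 36 + 2*U)
√(171 + o(l(6))) = √(171 + (36 + 2*6)²) = √(171 + (36 + 12)²) = √(171 + 48²) = √(171 + 2304) = √2475 = 15*√11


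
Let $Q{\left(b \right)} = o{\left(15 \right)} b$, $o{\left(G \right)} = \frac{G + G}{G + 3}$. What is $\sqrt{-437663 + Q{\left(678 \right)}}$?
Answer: $i \sqrt{436533} \approx 660.71 i$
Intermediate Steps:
$o{\left(G \right)} = \frac{2 G}{3 + G}$
$Q{\left(b \right)} = \frac{5 b}{3}$ ($Q{\left(b \right)} = 2 \cdot 15 \frac{1}{3 + 15} b = 2 \cdot 15 \cdot \frac{1}{18} b = \frac{5 b}{3}$)
$\sqrt{-437663 + Q{\left(678 \right)}} = \sqrt{-437663 + \frac{5}{3} \cdot 678} = \sqrt{-437663 + 1130} = \sqrt{-436533} = i \sqrt{436533}$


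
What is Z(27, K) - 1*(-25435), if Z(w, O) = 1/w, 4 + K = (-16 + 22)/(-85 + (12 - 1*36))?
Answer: 686746/27 ≈ 25435.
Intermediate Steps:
K = -442/109 (K = -4 + (-16 + 22)/(-85 + (12 - 1*36)) = -4 + 6/(-85 + (12 - 36)) = -4 + 6/(-85 - 24) = -4 + 6/(-109) = -4 + 6*(-1/109) = -4 - 6/109 = -442/109 ≈ -4.0550)
Z(27, K) - 1*(-25435) = 1/27 - 1*(-25435) = 1/27 + 25435 = 686746/27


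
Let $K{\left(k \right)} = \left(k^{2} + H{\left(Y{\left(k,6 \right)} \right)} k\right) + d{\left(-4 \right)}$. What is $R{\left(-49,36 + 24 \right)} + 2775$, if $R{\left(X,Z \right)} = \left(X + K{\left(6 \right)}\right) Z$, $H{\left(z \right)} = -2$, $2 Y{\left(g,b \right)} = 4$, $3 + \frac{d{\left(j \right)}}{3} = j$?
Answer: $15$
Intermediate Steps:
$d{\left(j \right)} = -9 + 3 j$
$Y{\left(g,b \right)} = 2$ ($Y{\left(g,b \right)} = \frac{1}{2} \cdot 4 = 2$)
$K{\left(k \right)} = -21 + k^{2} - 2 k$ ($K{\left(k \right)} = \left(k^{2} - 2 k\right) + \left(-9 + 3 \left(-4\right)\right) = \left(k^{2} - 2 k\right) - 21 = -21 + k^{2} - 2 k$)
$R{\left(X,Z \right)} = Z \left(3 + X\right)$ ($R{\left(X,Z \right)} = \left(X - \left(33 - 36\right)\right) Z = \left(X - -3\right) Z = \left(X + 3\right) Z = \left(3 + X\right) Z = Z \left(3 + X\right)$)
$R{\left(-49,36 + 24 \right)} + 2775 = \left(36 + 24\right) \left(3 - 49\right) + 2775 = 60 \left(-46\right) + 2775 = -2760 + 2775 = 15$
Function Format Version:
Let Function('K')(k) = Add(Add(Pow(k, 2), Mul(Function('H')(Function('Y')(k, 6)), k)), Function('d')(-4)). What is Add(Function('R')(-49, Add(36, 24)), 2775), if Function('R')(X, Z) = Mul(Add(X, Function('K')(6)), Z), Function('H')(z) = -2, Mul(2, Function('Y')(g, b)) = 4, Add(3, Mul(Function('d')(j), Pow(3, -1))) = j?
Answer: 15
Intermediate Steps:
Function('d')(j) = Add(-9, Mul(3, j))
Function('Y')(g, b) = 2 (Function('Y')(g, b) = Mul(Rational(1, 2), 4) = 2)
Function('K')(k) = Add(-21, Pow(k, 2), Mul(-2, k)) (Function('K')(k) = Add(Add(Pow(k, 2), Mul(-2, k)), Add(-9, Mul(3, -4))) = Add(Add(Pow(k, 2), Mul(-2, k)), Add(-9, -12)) = Add(Add(Pow(k, 2), Mul(-2, k)), -21) = Add(-21, Pow(k, 2), Mul(-2, k)))
Function('R')(X, Z) = Mul(Z, Add(3, X)) (Function('R')(X, Z) = Mul(Add(X, Add(-21, Pow(6, 2), Mul(-2, 6))), Z) = Mul(Add(X, Add(-21, 36, -12)), Z) = Mul(Add(X, 3), Z) = Mul(Add(3, X), Z) = Mul(Z, Add(3, X)))
Add(Function('R')(-49, Add(36, 24)), 2775) = Add(Mul(Add(36, 24), Add(3, -49)), 2775) = Add(Mul(60, -46), 2775) = Add(-2760, 2775) = 15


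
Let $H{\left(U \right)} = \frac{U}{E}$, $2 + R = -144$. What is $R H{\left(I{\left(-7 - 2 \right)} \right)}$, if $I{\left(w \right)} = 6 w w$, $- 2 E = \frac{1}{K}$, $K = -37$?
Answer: $-5250744$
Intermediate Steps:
$E = \frac{1}{74}$ ($E = - \frac{1}{2 \left(-37\right)} = \left(- \frac{1}{2}\right) \left(- \frac{1}{37}\right) = \frac{1}{74} \approx 0.013514$)
$I{\left(w \right)} = 6 w^{2}$
$R = -146$ ($R = -2 - 144 = -146$)
$H{\left(U \right)} = 74 U$ ($H{\left(U \right)} = U \frac{1}{\frac{1}{74}} = U 74 = 74 U$)
$R H{\left(I{\left(-7 - 2 \right)} \right)} = - 146 \cdot 74 \cdot 6 \left(-7 - 2\right)^{2} = - 146 \cdot 74 \cdot 6 \left(-9\right)^{2} = - 146 \cdot 74 \cdot 6 \cdot 81 = - 146 \cdot 74 \cdot 486 = \left(-146\right) 35964 = -5250744$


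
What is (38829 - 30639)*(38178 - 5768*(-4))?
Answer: 501637500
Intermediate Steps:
(38829 - 30639)*(38178 - 5768*(-4)) = 8190*(38178 + 23072) = 8190*61250 = 501637500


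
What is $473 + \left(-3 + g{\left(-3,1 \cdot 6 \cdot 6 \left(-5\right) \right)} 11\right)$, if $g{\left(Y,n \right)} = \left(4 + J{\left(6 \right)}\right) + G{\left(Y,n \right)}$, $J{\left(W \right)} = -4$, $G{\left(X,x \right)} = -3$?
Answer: $437$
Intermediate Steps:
$g{\left(Y,n \right)} = -3$ ($g{\left(Y,n \right)} = \left(4 - 4\right) - 3 = 0 - 3 = -3$)
$473 + \left(-3 + g{\left(-3,1 \cdot 6 \cdot 6 \left(-5\right) \right)} 11\right) = 473 - 36 = 437$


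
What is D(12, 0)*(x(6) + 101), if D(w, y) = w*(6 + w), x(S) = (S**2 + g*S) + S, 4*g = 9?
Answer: 33804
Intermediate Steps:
g = 9/4 (g = (1/4)*9 = 9/4 ≈ 2.2500)
x(S) = S**2 + 13*S/4 (x(S) = (S**2 + 9*S/4) + S = S**2 + 13*S/4)
D(12, 0)*(x(6) + 101) = (12*(6 + 12))*((1/4)*6*(13 + 4*6) + 101) = (12*18)*((1/4)*6*(13 + 24) + 101) = 216*((1/4)*6*37 + 101) = 216*(111/2 + 101) = 216*(313/2) = 33804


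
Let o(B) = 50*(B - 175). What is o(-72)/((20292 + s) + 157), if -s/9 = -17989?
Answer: -247/3647 ≈ -0.067727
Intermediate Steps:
o(B) = -8750 + 50*B (o(B) = 50*(-175 + B) = -8750 + 50*B)
s = 161901 (s = -9*(-17989) = 161901)
o(-72)/((20292 + s) + 157) = (-8750 + 50*(-72))/((20292 + 161901) + 157) = (-8750 - 3600)/(182193 + 157) = -12350/182350 = -12350*1/182350 = -247/3647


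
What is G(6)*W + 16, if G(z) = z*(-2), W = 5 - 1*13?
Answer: 112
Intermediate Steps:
W = -8 (W = 5 - 13 = -8)
G(z) = -2*z
G(6)*W + 16 = -2*6*(-8) + 16 = -12*(-8) + 16 = 96 + 16 = 112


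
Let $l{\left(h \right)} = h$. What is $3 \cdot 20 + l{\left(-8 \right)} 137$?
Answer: $-1036$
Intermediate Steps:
$3 \cdot 20 + l{\left(-8 \right)} 137 = 3 \cdot 20 - 1096 = 60 - 1096 = -1036$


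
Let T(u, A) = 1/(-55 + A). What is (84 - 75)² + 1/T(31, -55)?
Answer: -29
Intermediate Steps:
(84 - 75)² + 1/T(31, -55) = (84 - 75)² + 1/(1/(-55 - 55)) = 9² + 1/(1/(-110)) = 81 + 1/(-1/110) = 81 - 110 = -29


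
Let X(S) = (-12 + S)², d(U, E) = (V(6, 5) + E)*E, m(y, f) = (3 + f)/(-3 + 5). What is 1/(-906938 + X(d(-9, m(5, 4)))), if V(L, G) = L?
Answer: -16/14503783 ≈ -1.1032e-6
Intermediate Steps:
m(y, f) = 3/2 + f/2 (m(y, f) = (3 + f)/2 = (3 + f)*(½) = 3/2 + f/2)
d(U, E) = E*(6 + E) (d(U, E) = (6 + E)*E = E*(6 + E))
1/(-906938 + X(d(-9, m(5, 4)))) = 1/(-906938 + (-12 + (3/2 + (½)*4)*(6 + (3/2 + (½)*4)))²) = 1/(-906938 + (-12 + (3/2 + 2)*(6 + (3/2 + 2)))²) = 1/(-906938 + (-12 + 7*(6 + 7/2)/2)²) = 1/(-906938 + (-12 + (7/2)*(19/2))²) = 1/(-906938 + (-12 + 133/4)²) = 1/(-906938 + (85/4)²) = 1/(-906938 + 7225/16) = 1/(-14503783/16) = -16/14503783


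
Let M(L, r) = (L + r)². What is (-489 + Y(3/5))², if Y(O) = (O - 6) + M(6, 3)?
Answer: 4272489/25 ≈ 1.7090e+5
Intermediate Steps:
Y(O) = 75 + O (Y(O) = (O - 6) + (6 + 3)² = (-6 + O) + 9² = (-6 + O) + 81 = 75 + O)
(-489 + Y(3/5))² = (-489 + (75 + 3/5))² = (-489 + (75 + 3*(⅕)))² = (-489 + (75 + ⅗))² = (-489 + 378/5)² = (-2067/5)² = 4272489/25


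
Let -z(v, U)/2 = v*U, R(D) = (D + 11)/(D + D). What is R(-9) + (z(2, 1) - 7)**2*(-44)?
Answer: -47917/9 ≈ -5324.1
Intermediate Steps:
R(D) = (11 + D)/(2*D) (R(D) = (11 + D)/((2*D)) = (11 + D)*(1/(2*D)) = (11 + D)/(2*D))
z(v, U) = -2*U*v (z(v, U) = -2*v*U = -2*U*v)
R(-9) + (z(2, 1) - 7)**2*(-44) = (1/2)*(11 - 9)/(-9) + (-2*1*2 - 7)**2*(-44) = (1/2)*(-1/9)*2 + (-4 - 7)**2*(-44) = -1/9 + (-11)**2*(-44) = -1/9 + 121*(-44) = -1/9 - 5324 = -47917/9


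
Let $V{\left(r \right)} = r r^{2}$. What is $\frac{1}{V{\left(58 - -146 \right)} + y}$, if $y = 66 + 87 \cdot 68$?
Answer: $\frac{1}{8495646} \approx 1.1771 \cdot 10^{-7}$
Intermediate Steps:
$V{\left(r \right)} = r^{3}$
$y = 5982$ ($y = 66 + 5916 = 5982$)
$\frac{1}{V{\left(58 - -146 \right)} + y} = \frac{1}{\left(58 - -146\right)^{3} + 5982} = \frac{1}{\left(58 + 146\right)^{3} + 5982} = \frac{1}{204^{3} + 5982} = \frac{1}{8489664 + 5982} = \frac{1}{8495646}$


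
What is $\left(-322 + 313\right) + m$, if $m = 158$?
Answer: $149$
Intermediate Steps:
$\left(-322 + 313\right) + m = \left(-322 + 313\right) + 158 = -9 + 158 = 149$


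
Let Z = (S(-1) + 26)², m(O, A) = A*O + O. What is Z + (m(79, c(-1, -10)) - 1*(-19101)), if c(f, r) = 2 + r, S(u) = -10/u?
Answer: 19844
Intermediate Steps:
m(O, A) = O + A*O
Z = 1296 (Z = (-10/(-1) + 26)² = (-10*(-1) + 26)² = (10 + 26)² = 36² = 1296)
Z + (m(79, c(-1, -10)) - 1*(-19101)) = 1296 + (79*(1 + (2 - 10)) - 1*(-19101)) = 1296 + (79*(1 - 8) + 19101) = 1296 + (79*(-7) + 19101) = 1296 + (-553 + 19101) = 1296 + 18548 = 19844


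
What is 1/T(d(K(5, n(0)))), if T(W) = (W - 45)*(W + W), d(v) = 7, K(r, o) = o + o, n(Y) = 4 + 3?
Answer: -1/532 ≈ -0.0018797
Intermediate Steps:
n(Y) = 7
K(r, o) = 2*o
T(W) = 2*W*(-45 + W) (T(W) = (-45 + W)*(2*W) = 2*W*(-45 + W))
1/T(d(K(5, n(0)))) = 1/(2*7*(-45 + 7)) = 1/(2*7*(-38)) = 1/(-532) = -1/532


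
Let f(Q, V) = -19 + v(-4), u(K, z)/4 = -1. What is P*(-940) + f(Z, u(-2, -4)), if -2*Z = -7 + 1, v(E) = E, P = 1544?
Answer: -1451383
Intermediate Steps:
u(K, z) = -4 (u(K, z) = 4*(-1) = -4)
Z = 3 (Z = -(-7 + 1)/2 = -1/2*(-6) = 3)
f(Q, V) = -23 (f(Q, V) = -19 - 4 = -23)
P*(-940) + f(Z, u(-2, -4)) = 1544*(-940) - 23 = -1451360 - 23 = -1451383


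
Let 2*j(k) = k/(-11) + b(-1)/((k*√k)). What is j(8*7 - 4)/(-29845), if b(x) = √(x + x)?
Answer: 26/328295 - I*√26/80700880 ≈ 7.9197e-5 - 6.3184e-8*I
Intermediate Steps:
b(x) = √2*√x (b(x) = √(2*x) = √2*√x)
j(k) = -k/22 + I*√2/(2*k^(3/2)) (j(k) = (k/(-11) + (√2*√(-1))/((k*√k)))/2 = (k*(-1/11) + (√2*I)/(k^(3/2)))/2 = (-k/11 + (I*√2)/k^(3/2))/2 = (-k/11 + I*√2/k^(3/2))/2 = -k/22 + I*√2/(2*k^(3/2)))
j(8*7 - 4)/(-29845) = (-(8*7 - 4)/22 + I*√2/(2*(8*7 - 4)^(3/2)))/(-29845) = (-(56 - 4)/22 + I*√2/(2*(56 - 4)^(3/2)))*(-1/29845) = (-1/22*52 + I*√2/(2*52^(3/2)))*(-1/29845) = (-26/11 + I*√2*(√13/1352)/2)*(-1/29845) = (-26/11 + I*√26/2704)*(-1/29845) = 26/328295 - I*√26/80700880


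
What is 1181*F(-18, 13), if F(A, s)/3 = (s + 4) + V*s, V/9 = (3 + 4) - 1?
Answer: 2547417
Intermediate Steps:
V = 54 (V = 9*((3 + 4) - 1) = 9*(7 - 1) = 9*6 = 54)
F(A, s) = 12 + 165*s (F(A, s) = 3*((s + 4) + 54*s) = 3*((4 + s) + 54*s) = 3*(4 + 55*s) = 12 + 165*s)
1181*F(-18, 13) = 1181*(12 + 165*13) = 1181*(12 + 2145) = 1181*2157 = 2547417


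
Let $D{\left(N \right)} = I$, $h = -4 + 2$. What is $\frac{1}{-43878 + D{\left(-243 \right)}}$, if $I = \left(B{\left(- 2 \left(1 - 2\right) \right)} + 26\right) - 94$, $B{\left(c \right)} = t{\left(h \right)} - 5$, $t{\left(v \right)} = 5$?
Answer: $- \frac{1}{43946} \approx -2.2755 \cdot 10^{-5}$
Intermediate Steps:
$h = -2$
$B{\left(c \right)} = 0$ ($B{\left(c \right)} = 5 - 5 = 0$)
$I = -68$ ($I = \left(0 + 26\right) - 94 = 26 - 94 = -68$)
$D{\left(N \right)} = -68$
$\frac{1}{-43878 + D{\left(-243 \right)}} = \frac{1}{-43878 - 68} = \frac{1}{-43946} = - \frac{1}{43946}$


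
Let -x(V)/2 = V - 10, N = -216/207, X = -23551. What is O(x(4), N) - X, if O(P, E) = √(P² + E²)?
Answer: 23551 + 12*√533/23 ≈ 23563.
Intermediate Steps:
N = -24/23 (N = -216*1/207 = -24/23 ≈ -1.0435)
x(V) = 20 - 2*V (x(V) = -2*(V - 10) = -2*(-10 + V) = 20 - 2*V)
O(P, E) = √(E² + P²)
O(x(4), N) - X = √((-24/23)² + (20 - 2*4)²) - 1*(-23551) = √(576/529 + (20 - 8)²) + 23551 = √(576/529 + 12²) + 23551 = √(576/529 + 144) + 23551 = √(76752/529) + 23551 = 12*√533/23 + 23551 = 23551 + 12*√533/23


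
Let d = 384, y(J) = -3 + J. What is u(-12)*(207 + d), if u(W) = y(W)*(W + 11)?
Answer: 8865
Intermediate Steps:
u(W) = (-3 + W)*(11 + W) (u(W) = (-3 + W)*(W + 11) = (-3 + W)*(11 + W))
u(-12)*(207 + d) = ((-3 - 12)*(11 - 12))*(207 + 384) = -15*(-1)*591 = 15*591 = 8865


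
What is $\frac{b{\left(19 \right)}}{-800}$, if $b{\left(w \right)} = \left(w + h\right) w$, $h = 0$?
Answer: $- \frac{361}{800} \approx -0.45125$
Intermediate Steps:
$b{\left(w \right)} = w^{2}$ ($b{\left(w \right)} = \left(w + 0\right) w = w w = w^{2}$)
$\frac{b{\left(19 \right)}}{-800} = \frac{19^{2}}{-800} = 361 \left(- \frac{1}{800}\right) = - \frac{361}{800}$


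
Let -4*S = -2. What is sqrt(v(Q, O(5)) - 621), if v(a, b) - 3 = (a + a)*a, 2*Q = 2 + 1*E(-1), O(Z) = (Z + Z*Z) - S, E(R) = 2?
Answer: I*sqrt(610) ≈ 24.698*I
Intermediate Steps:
S = 1/2 (S = -1/4*(-2) = 1/2 ≈ 0.50000)
O(Z) = -1/2 + Z + Z**2 (O(Z) = (Z + Z*Z) - 1*1/2 = (Z + Z**2) - 1/2 = -1/2 + Z + Z**2)
Q = 2 (Q = (2 + 1*2)/2 = (2 + 2)/2 = (1/2)*4 = 2)
v(a, b) = 3 + 2*a**2 (v(a, b) = 3 + (a + a)*a = 3 + (2*a)*a = 3 + 2*a**2)
sqrt(v(Q, O(5)) - 621) = sqrt((3 + 2*2**2) - 621) = sqrt((3 + 2*4) - 621) = sqrt((3 + 8) - 621) = sqrt(11 - 621) = sqrt(-610) = I*sqrt(610)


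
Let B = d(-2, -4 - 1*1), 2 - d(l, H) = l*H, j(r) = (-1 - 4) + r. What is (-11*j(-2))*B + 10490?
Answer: 9874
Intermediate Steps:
j(r) = -5 + r
d(l, H) = 2 - H*l (d(l, H) = 2 - l*H = 2 - H*l)
B = -8 (B = 2 - 1*(-4 - 1*1)*(-2) = 2 - 1*(-4 - 1)*(-2) = 2 - 1*(-5)*(-2) = 2 - 10 = -8)
(-11*j(-2))*B + 10490 = -11*(-5 - 2)*(-8) + 10490 = -11*(-7)*(-8) + 10490 = 77*(-8) + 10490 = -616 + 10490 = 9874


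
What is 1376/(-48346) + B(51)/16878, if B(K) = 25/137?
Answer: -1590248443/55894889478 ≈ -0.028451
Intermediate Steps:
B(K) = 25/137 (B(K) = 25*(1/137) = 25/137)
1376/(-48346) + B(51)/16878 = 1376/(-48346) + (25/137)/16878 = 1376*(-1/48346) + (25/137)*(1/16878) = -688/24173 + 25/2312286 = -1590248443/55894889478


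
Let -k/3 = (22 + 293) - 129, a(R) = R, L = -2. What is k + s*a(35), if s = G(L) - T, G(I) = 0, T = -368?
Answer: 12322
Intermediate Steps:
k = -558 (k = -3*((22 + 293) - 129) = -3*(315 - 129) = -3*186 = -558)
s = 368 (s = 0 - 1*(-368) = 0 + 368 = 368)
k + s*a(35) = -558 + 368*35 = -558 + 12880 = 12322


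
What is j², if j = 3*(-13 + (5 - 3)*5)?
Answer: 81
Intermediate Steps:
j = -9 (j = 3*(-13 + 2*5) = 3*(-13 + 10) = 3*(-3) = -9)
j² = (-9)² = 81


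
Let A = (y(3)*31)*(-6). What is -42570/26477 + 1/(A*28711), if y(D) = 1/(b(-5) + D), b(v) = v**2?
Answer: -10333409708/6426986061 ≈ -1.6078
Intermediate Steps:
y(D) = 1/(25 + D) (y(D) = 1/((-5)**2 + D) = 1/(25 + D))
A = -93/14 (A = (31/(25 + 3))*(-6) = (31/28)*(-6) = -93/14 ≈ -6.6429)
-42570/26477 + 1/(A*28711) = -42570/26477 + 1/(-93/14*28711) = -42570*1/26477 - 14/93*1/28711 = -3870/2407 - 14/2670123 = -10333409708/6426986061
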